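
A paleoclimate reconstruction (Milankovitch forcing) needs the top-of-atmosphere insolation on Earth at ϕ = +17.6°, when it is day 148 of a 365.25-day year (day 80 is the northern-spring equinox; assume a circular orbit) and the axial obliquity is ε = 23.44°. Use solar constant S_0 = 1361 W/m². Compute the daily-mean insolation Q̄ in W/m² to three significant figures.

Q̄ ≈ 463 W/m²

Solar longitude: L_s = 360° × (148 − 80)/365.25 = 67.023°.
sin δ = sin 23.44° × sin 67.023° = 0.36623, so δ = +21.483°.
cos h₀ = −tan(+17.6°) tan(+21.483°) = -0.1248, h₀ = 1.6960 rad.
Bracket: h₀ sin ϕ sin δ + cos ϕ cos δ sin h₀ = 1.6960×0.30237×0.36623 + 0.95319×0.93053×0.99218 = 0.187810 + 0.880036 = 1.067846.
Q̄ = (S_0/π) × [bracket] = (1361/π) × 1.067846 = 462.6 W/m².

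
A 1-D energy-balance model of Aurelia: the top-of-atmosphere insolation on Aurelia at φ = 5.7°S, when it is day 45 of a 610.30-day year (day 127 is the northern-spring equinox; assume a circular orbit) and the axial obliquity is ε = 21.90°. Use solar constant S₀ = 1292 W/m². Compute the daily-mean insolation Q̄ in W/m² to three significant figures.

Q̄ ≈ 411 W/m²

Solar longitude: λ_s = 360° × (45 − 127)/610.30 = -48.370°, i.e. -48.370° + 360° = 311.630°.
sin δ = sin 21.90° × sin 311.630° = -0.27879, so δ = -16.188°.
cos H₀ = −tan(-5.7°) tan(-16.188°) = -0.0290, H₀ = 1.5998 rad.
Bracket: H₀ sin φ sin δ + cos φ cos δ sin H₀ = 1.5998×-0.09932×-0.27879 + 0.99506×0.96035×0.99958 = 0.044298 + 0.955205 = 0.999503.
Q̄ = (S₀/π) × [bracket] = (1292/π) × 0.999503 = 411.1 W/m².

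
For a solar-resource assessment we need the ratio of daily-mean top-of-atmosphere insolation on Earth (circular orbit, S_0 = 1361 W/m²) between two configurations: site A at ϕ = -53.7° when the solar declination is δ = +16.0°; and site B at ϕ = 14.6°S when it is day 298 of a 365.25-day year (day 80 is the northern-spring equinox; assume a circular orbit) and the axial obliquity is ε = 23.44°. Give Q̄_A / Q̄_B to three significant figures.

— Configuration A (ϕ=-53.7°):
cos h₀ = −tan(-53.7°) tan(+16.000°) = 0.3904, h₀ = 1.1698 rad.
Bracket: h₀ sin ϕ sin δ + cos ϕ cos δ sin h₀ = 1.1698×-0.80593×0.27564 + 0.59201×0.96126×0.92066 = -0.259867 + 0.523925 = 0.264058.
Q̄ = (S_0/π) × [bracket] = (1361/π) × 0.264058 = 114.40 W/m².
— Configuration B (ϕ=-14.6°):
Solar longitude: L_s = 360° × (298 − 80)/365.25 = 214.867°.
sin δ = sin 23.44° × sin 214.867° = -0.22740, so δ = -13.144°.
cos h₀ = −tan(-14.6°) tan(-13.144°) = -0.0608, h₀ = 1.6317 rad.
Bracket: h₀ sin ϕ sin δ + cos ϕ cos δ sin h₀ = 1.6317×-0.25207×-0.22740 + 0.96771×0.97380×0.99815 = 0.093530 + 0.940613 = 1.034143.
Q̄ = (S_0/π) × [bracket] = (1361/π) × 1.034143 = 448.01 W/m².
Ratio Q̄_A / Q̄_B = 114.40 / 448.01 = 0.2554.

Q̄_A / Q̄_B ≈ 0.255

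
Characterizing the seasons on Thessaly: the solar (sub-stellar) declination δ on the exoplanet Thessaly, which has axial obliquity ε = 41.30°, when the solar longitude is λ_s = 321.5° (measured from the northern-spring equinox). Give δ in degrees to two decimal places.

sin δ = sin ε · sin λ_s = sin 41.30° × sin 321.5° = -0.410861.
δ = arcsin(-0.410861) = -24.26°.

δ = -24.26°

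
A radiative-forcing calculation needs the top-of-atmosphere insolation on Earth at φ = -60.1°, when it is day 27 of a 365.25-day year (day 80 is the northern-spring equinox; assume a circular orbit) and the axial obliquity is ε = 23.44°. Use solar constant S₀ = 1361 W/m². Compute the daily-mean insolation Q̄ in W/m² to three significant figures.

Q̄ ≈ 426 W/m²

Solar longitude: λ_s = 360° × (27 − 80)/365.25 = -52.238°, i.e. -52.238° + 360° = 307.762°.
sin δ = sin 23.44° × sin 307.762° = -0.31448, so δ = -18.329°.
cos H₀ = −tan(-60.1°) tan(-18.329°) = -0.5761, H₀ = 2.1848 rad.
Bracket: H₀ sin φ sin δ + cos φ cos δ sin H₀ = 2.1848×-0.86690×-0.31448 + 0.49849×0.94927×0.81736 = 0.595626 + 0.386776 = 0.982402.
Q̄ = (S₀/π) × [bracket] = (1361/π) × 0.982402 = 425.6 W/m².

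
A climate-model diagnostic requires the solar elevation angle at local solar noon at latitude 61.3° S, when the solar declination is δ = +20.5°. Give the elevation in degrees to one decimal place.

At local noon the hour angle is zero, so the zenith angle equals |φ − δ| = |-61.3° − (+20.500°)| = 81.800°.
Elevation = 90° − 81.800° = 8.2°.

8.2°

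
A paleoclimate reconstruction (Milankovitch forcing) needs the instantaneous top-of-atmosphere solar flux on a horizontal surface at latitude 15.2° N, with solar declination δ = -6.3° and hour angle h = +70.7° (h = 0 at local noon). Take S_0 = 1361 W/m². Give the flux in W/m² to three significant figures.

392 W/m²

cos θ_z = sin ϕ sin δ + cos ϕ cos δ cos h = -0.028771 + 0.317026 = 0.288255.
Flux = S_0 · cos θ_z = 1361 × 0.288255 = 392.3 W/m².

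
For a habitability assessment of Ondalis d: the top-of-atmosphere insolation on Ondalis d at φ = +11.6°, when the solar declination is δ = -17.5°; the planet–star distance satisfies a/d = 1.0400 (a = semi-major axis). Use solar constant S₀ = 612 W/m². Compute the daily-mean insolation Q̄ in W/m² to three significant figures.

cos H₀ = −tan(+11.6°) tan(-17.500°) = 0.0647, H₀ = 1.5060 rad.
Bracket: H₀ sin φ sin δ + cos φ cos δ sin H₀ = 1.5060×0.20108×-0.30071 + 0.97958×0.95372×0.99790 = -0.091063 + 0.932283 = 0.841220.
Inverse-square distance factor (a/d)² = 1.0400² = 1.081600.
Q̄ = (S₀/π) × 1.081600 × [bracket] = (612/π) × 1.081600 × 0.841220 = 177.2 W/m².

Q̄ ≈ 177 W/m²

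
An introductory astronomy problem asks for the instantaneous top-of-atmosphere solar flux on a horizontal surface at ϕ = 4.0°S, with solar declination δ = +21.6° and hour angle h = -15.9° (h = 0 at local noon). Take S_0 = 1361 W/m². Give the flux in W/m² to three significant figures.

1.18e+03 W/m²

cos θ_z = sin ϕ sin δ + cos ϕ cos δ cos h = -0.025679 + 0.892026 = 0.866347.
Flux = S_0 · cos θ_z = 1361 × 0.866347 = 1179 W/m².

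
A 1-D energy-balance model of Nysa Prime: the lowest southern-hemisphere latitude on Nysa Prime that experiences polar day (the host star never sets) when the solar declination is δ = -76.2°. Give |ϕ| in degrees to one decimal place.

Polar day requires cos h₀ = −tan ϕ tan δ ≤ −1, i.e. tan ϕ tan δ ≥ 1.
The boundary is |tan ϕ| · |tan δ| = 1, so |ϕ| = 90° − |δ| = 90° − 76.2° = 13.8° in the southern hemisphere.

|ϕ| = 13.8°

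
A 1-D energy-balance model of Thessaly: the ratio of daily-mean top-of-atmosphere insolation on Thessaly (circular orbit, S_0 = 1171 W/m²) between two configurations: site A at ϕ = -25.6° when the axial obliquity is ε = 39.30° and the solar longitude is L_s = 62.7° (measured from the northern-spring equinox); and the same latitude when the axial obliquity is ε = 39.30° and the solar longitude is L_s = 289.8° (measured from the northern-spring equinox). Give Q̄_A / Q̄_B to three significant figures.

— Configuration A (ϕ=-25.6°):
Solar declination: sin δ = sin ε · sin L_s = sin 39.30° × sin 62.7° = 0.56283, so δ = +34.252°.
cos h₀ = −tan(-25.6°) tan(+34.252°) = 0.3262, h₀ = 1.2385 rad.
Bracket: h₀ sin ϕ sin δ + cos ϕ cos δ sin h₀ = 1.2385×-0.43209×0.56283 + 0.90183×0.82657×0.94529 = -0.301195 + 0.704643 = 0.403448.
Q̄ = (S_0/π) × [bracket] = (1171/π) × 0.403448 = 150.38 W/m².
— Configuration B (ϕ=-25.6°):
Solar declination: sin δ = sin ε · sin L_s = sin 39.30° × sin 289.8° = -0.59594, so δ = -36.579°.
cos h₀ = −tan(-25.6°) tan(-36.579°) = -0.3556, h₀ = 1.9343 rad.
Bracket: h₀ sin ϕ sin δ + cos ϕ cos δ sin h₀ = 1.9343×-0.43209×-0.59594 + 0.90183×0.80303×0.93465 = 0.498082 + 0.676870 = 1.174952.
Q̄ = (S_0/π) × [bracket] = (1171/π) × 1.174952 = 437.95 W/m².
Ratio Q̄_A / Q̄_B = 150.38 / 437.95 = 0.3434.

Q̄_A / Q̄_B ≈ 0.343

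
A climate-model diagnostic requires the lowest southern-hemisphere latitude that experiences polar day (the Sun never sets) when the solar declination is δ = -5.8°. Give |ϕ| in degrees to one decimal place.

|ϕ| = 84.2°

Polar day requires cos h₀ = −tan ϕ tan δ ≤ −1, i.e. tan ϕ tan δ ≥ 1.
The boundary is |tan ϕ| · |tan δ| = 1, so |ϕ| = 90° − |δ| = 90° − 5.8° = 84.2° in the southern hemisphere.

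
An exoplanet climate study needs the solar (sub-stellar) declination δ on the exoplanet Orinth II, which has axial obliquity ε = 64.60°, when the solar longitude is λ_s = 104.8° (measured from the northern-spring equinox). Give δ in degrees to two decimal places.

δ = +60.85°

sin δ = sin ε · sin λ_s = sin 64.60° × sin 104.8° = 0.873366.
δ = arcsin(0.873366) = +60.85°.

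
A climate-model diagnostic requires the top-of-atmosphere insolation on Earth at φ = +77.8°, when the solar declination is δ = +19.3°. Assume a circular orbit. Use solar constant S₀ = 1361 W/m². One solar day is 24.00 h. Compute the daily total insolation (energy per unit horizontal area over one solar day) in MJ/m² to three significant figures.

38.0 MJ/m²

cos H₀ = −tan(+77.8°) tan(+19.300°) = -1.6197 ≤ −1 ⇒ polar day, H₀ = π.
Bracket: H₀ sin φ sin δ + cos φ cos δ sin H₀ = 3.1416×0.97742×0.33051 + 0.21132×0.94380×0.00000 = 1.014885 + 0.000000 = 1.014885.
Q̄ = (S₀/π) × [bracket] = (1361/π) × 1.014885 = 439.67 W/m².
Daily total = Q̄ × 24.00 h × 3600 s/h = 439.67 × 24.00 × 3600 / 10⁶ = 37.99 MJ/m².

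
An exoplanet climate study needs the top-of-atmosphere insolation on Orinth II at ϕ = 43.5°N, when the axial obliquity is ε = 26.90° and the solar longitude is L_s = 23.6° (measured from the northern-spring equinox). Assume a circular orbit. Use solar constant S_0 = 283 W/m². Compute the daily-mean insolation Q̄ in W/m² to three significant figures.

Solar declination: sin δ = sin ε · sin L_s = sin 26.90° × sin 23.6° = 0.18113, so δ = +10.436°.
cos h₀ = −tan(+43.5°) tan(+10.436°) = -0.1748, h₀ = 1.7465 rad.
Bracket: h₀ sin ϕ sin δ + cos ϕ cos δ sin h₀ = 1.7465×0.68835×0.18113 + 0.72537×0.98346×0.98461 = 0.217755 + 0.702394 = 0.920149.
Q̄ = (S_0/π) × [bracket] = (283/π) × 0.920149 = 82.89 W/m².

Q̄ ≈ 82.9 W/m²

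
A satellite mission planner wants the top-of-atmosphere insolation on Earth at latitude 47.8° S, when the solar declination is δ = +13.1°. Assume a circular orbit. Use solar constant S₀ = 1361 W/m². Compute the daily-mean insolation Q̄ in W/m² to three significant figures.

Q̄ ≈ 179 W/m²

cos H₀ = −tan(-47.8°) tan(+13.100°) = 0.2566, H₀ = 1.3113 rad.
Bracket: H₀ sin φ sin δ + cos φ cos δ sin H₀ = 1.3113×-0.74080×0.22665 + 0.67172×0.97398×0.96651 = -0.220170 + 0.632331 = 0.412161.
Q̄ = (S₀/π) × [bracket] = (1361/π) × 0.412161 = 178.6 W/m².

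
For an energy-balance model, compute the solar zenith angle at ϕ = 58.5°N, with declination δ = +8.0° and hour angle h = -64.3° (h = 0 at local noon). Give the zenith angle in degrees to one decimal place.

θ_z = 69.9°

cos θ_z = sin ϕ sin δ + cos ϕ cos δ cos h = 0.118665 + 0.224381 = 0.343046.
θ_z = arccos(0.343046) = 69.9°.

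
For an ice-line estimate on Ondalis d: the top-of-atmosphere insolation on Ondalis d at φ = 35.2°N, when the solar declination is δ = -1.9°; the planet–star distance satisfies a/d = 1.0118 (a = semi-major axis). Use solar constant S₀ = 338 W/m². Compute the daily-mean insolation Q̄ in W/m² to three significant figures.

Q̄ ≈ 86.7 W/m²

cos H₀ = −tan(+35.2°) tan(-1.900°) = 0.0234, H₀ = 1.5474 rad.
Bracket: H₀ sin φ sin δ + cos φ cos δ sin H₀ = 1.5474×0.57643×-0.03316 + 0.81714×0.99945×0.99973 = -0.029578 + 0.816470 = 0.786892.
Inverse-square distance factor (a/d)² = 1.0118² = 1.023739.
Q̄ = (S₀/π) × 1.023739 × [bracket] = (338/π) × 1.023739 × 0.786892 = 86.67 W/m².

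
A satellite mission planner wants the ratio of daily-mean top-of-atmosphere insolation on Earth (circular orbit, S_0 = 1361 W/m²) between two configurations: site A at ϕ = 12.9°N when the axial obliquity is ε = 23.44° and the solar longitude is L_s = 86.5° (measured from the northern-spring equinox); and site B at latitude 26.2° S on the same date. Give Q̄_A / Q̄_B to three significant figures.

Q̄_A / Q̄_B ≈ 1.83

— Configuration A (ϕ=+12.9°):
Solar declination: sin δ = sin ε · sin L_s = sin 23.44° × sin 86.5° = 0.39705, so δ = +23.394°.
cos h₀ = −tan(+12.9°) tan(+23.394°) = -0.0991, h₀ = 1.6700 rad.
Bracket: h₀ sin ϕ sin δ + cos ϕ cos δ sin h₀ = 1.6700×0.22325×0.39705 + 0.97476×0.91780×0.99508 = 0.148031 + 0.890233 = 1.038264.
Q̄ = (S_0/π) × [bracket] = (1361/π) × 1.038264 = 449.80 W/m².
— Configuration B (ϕ=-26.2°):
cos h₀ = −tan(-26.2°) tan(+23.394°) = 0.2129, h₀ = 1.3563 rad.
Bracket: h₀ sin ϕ sin δ + cos ϕ cos δ sin h₀ = 1.3563×-0.44151×0.39705 + 0.89726×0.91780×0.97708 = -0.237761 + 0.804630 = 0.566869.
Q̄ = (S_0/π) × [bracket] = (1361/π) × 0.566869 = 245.58 W/m².
Ratio Q̄_A / Q̄_B = 449.80 / 245.58 = 1.832.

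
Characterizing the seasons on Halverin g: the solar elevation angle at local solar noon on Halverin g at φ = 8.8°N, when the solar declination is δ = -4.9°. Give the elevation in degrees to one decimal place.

At local noon the hour angle is zero, so the zenith angle equals |φ − δ| = |+8.8° − (-4.900°)| = 13.700°.
Elevation = 90° − 13.700° = 76.3°.

76.3°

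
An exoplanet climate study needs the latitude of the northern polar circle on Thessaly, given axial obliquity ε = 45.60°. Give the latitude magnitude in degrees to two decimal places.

The polar circle is the lowest latitude that experiences at least one full rotation of continuous daylight at the northern-summer solstice; it lies at |ϕ| = 90° − ε = 90° − 45.60° = 44.40°.

44.40°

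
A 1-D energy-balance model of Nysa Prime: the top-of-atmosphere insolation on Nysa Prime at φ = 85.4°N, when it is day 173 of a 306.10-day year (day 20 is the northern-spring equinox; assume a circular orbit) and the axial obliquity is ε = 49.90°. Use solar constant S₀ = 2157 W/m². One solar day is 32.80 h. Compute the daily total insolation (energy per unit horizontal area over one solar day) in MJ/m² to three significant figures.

Solar longitude: λ_s = 360° × (173 − 20)/306.10 = 179.941°.
sin δ = sin 49.90° × sin 179.941° = 0.00079, so δ = +0.045°.
cos H₀ = −tan(+85.4°) tan(+0.045°) = -0.0098, H₀ = 1.5806 rad.
Bracket: H₀ sin φ sin δ + cos φ cos δ sin H₀ = 1.5806×0.99678×0.00079 + 0.08020×1.00000×0.99995 = 0.001245 + 0.080196 = 0.081441.
Q̄ = (S₀/π) × [bracket] = (2157/π) × 0.081441 = 55.917 W/m².
Daily total = Q̄ × 32.80 h × 3600 s/h = 55.917 × 32.80 × 3600 / 10⁶ = 6.603 MJ/m².

6.60 MJ/m²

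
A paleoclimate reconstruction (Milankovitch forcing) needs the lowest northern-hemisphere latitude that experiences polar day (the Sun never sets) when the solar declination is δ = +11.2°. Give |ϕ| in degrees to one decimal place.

Polar day requires cos h₀ = −tan ϕ tan δ ≤ −1, i.e. tan ϕ tan δ ≥ 1.
The boundary is |tan ϕ| · |tan δ| = 1, so |ϕ| = 90° − |δ| = 90° − 11.2° = 78.8° in the northern hemisphere.

|ϕ| = 78.8°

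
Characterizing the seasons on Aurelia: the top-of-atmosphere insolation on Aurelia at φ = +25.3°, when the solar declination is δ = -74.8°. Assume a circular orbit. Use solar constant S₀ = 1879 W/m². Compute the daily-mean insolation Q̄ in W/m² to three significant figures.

cos H₀ = −tan(+25.3°) tan(-74.800°) = 1.7398 ≥ 1 ⇒ polar night, H₀ = 0 and Q̄ = 0.

Q̄ ≈ 0.00 W/m²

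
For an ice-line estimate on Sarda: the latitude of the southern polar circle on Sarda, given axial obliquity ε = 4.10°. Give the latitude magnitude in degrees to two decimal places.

The polar circle is the lowest latitude that experiences at least one full rotation of continuous darkness at the northern-summer solstice; it lies at |ϕ| = 90° − ε = 90° − 4.10° = 85.90°.

85.90°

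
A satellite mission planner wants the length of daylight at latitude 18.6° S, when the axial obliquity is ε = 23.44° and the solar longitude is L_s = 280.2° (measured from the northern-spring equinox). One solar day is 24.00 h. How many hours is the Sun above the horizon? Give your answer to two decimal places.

13.10 h

Solar declination: sin δ = sin ε · sin L_s = sin 23.44° × sin 280.2° = -0.39150, so δ = -23.048°.
cos h₀ = −tan ϕ · tan δ = −tan(-18.6°) × tan(-23.048°) = -0.1432, so h₀ = 1.7145 rad = 98.23°.
Daylight = 2h₀/(2π) × 24.00 h = (1.7145/π) × 24.00 = 13.10 h.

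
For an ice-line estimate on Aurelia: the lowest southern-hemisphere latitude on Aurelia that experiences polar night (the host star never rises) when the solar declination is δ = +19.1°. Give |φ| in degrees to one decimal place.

|φ| = 70.9°

Polar night requires cos H₀ = −tan φ tan δ ≥ 1, i.e. tan φ tan δ ≤ −1.
The boundary is |tan φ| · |tan δ| = 1, so |φ| = 90° − |δ| = 90° − 19.1° = 70.9° in the southern hemisphere.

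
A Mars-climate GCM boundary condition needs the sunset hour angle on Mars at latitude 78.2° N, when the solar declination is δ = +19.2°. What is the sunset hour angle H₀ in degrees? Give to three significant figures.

H₀ = 180°

Sunrise equation: cos H₀ = −tan φ · tan δ = -1.6669 ≤ −1, so the Sun never sets (polar day) and H₀ = π.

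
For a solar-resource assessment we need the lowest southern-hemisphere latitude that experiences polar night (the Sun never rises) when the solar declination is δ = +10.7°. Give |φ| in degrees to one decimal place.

|φ| = 79.3°

Polar night requires cos H₀ = −tan φ tan δ ≥ 1, i.e. tan φ tan δ ≤ −1.
The boundary is |tan φ| · |tan δ| = 1, so |φ| = 90° − |δ| = 90° − 10.7° = 79.3° in the southern hemisphere.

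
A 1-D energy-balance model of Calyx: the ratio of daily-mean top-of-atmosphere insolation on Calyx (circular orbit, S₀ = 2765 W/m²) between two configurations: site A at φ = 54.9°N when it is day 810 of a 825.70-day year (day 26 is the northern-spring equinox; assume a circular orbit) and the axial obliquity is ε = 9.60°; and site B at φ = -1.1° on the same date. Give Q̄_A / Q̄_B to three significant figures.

— Configuration A (φ=+54.9°):
Solar longitude: λ_s = 360° × (810 − 26)/825.70 = 341.819°.
sin δ = sin 9.60° × sin 341.819° = -0.05203, so δ = -2.983°.
cos H₀ = −tan(+54.9°) tan(-2.983°) = 0.0741, H₀ = 1.4966 rad.
Bracket: H₀ sin φ sin δ + cos φ cos δ sin H₀ = 1.4966×0.81815×-0.05203 + 0.57501×0.99865×0.99725 = -0.063708 + 0.572655 = 0.508947.
Q̄ = (S₀/π) × [bracket] = (2765/π) × 0.508947 = 447.94 W/m².
— Configuration B (φ=-1.1°):
cos H₀ = −tan(-1.1°) tan(-2.983°) = -0.0010, H₀ = 1.5718 rad.
Bracket: H₀ sin φ sin δ + cos φ cos δ sin H₀ = 1.5718×-0.01920×-0.05203 + 0.99982×0.99865×1.00000 = 0.001570 + 0.998470 = 1.000040.
Q̄ = (S₀/π) × [bracket] = (2765/π) × 1.000040 = 880.16 W/m².
Ratio Q̄_A / Q̄_B = 447.94 / 880.16 = 0.5089.

Q̄_A / Q̄_B ≈ 0.509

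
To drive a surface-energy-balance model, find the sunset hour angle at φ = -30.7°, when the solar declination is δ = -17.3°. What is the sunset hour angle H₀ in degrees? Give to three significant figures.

H₀ = 101°

cos H₀ = −tan φ · tan δ = −tan(-30.7°) × tan(-17.300°) = -0.1849, so H₀ = 1.7568 rad = 100.66°.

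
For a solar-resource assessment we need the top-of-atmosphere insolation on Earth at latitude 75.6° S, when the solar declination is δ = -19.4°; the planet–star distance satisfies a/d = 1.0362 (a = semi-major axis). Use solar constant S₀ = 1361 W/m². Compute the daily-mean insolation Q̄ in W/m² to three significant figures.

cos H₀ = −tan(-75.6°) tan(-19.400°) = -1.3716 ≤ −1 ⇒ polar day, H₀ = π.
Bracket: H₀ sin φ sin δ + cos φ cos δ sin H₀ = 3.1416×-0.96858×-0.33216 + 0.24869×0.94322×0.00000 = 1.010727 + 0.000000 = 1.010727.
Inverse-square distance factor (a/d)² = 1.0362² = 1.073710.
Q̄ = (S₀/π) × 1.073710 × [bracket] = (1361/π) × 1.073710 × 1.010727 = 470.1 W/m².

Q̄ ≈ 470 W/m²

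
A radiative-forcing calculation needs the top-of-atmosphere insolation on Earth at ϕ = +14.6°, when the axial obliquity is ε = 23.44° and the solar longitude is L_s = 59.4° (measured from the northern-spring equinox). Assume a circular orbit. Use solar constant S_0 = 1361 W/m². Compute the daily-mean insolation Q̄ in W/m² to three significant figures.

Q̄ ≈ 454 W/m²

Solar declination: sin δ = sin ε · sin L_s = sin 23.44° × sin 59.4° = 0.34239, so δ = +20.023°.
cos h₀ = −tan(+14.6°) tan(+20.023°) = -0.0949, h₀ = 1.6659 rad.
Bracket: h₀ sin ϕ sin δ + cos ϕ cos δ sin h₀ = 1.6659×0.25207×0.34239 + 0.96771×0.93956×0.99548 = 0.143778 + 0.905112 = 1.048890.
Q̄ = (S_0/π) × [bracket] = (1361/π) × 1.048890 = 454.4 W/m².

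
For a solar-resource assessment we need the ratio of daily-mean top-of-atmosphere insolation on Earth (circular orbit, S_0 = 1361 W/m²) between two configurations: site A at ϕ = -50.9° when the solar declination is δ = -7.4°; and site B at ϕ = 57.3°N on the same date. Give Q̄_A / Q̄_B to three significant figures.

— Configuration A (ϕ=-50.9°):
cos h₀ = −tan(-50.9°) tan(-7.400°) = -0.1598, h₀ = 1.7313 rad.
Bracket: h₀ sin ϕ sin δ + cos ϕ cos δ sin h₀ = 1.7313×-0.77605×-0.12880 + 0.63068×0.99167×0.98715 = 0.173053 + 0.617390 = 0.790443.
Q̄ = (S_0/π) × [bracket] = (1361/π) × 0.790443 = 342.44 W/m².
— Configuration B (ϕ=+57.3°):
cos h₀ = −tan(+57.3°) tan(-7.400°) = 0.2023, h₀ = 1.3671 rad.
Bracket: h₀ sin ϕ sin δ + cos ϕ cos δ sin h₀ = 1.3671×0.84151×-0.12880 + 0.54024×0.99167×0.97932 = -0.148175 + 0.524661 = 0.376486.
Q̄ = (S_0/π) × [bracket] = (1361/π) × 0.376486 = 163.10 W/m².
Ratio Q̄_A / Q̄_B = 342.44 / 163.10 = 2.100.

Q̄_A / Q̄_B ≈ 2.10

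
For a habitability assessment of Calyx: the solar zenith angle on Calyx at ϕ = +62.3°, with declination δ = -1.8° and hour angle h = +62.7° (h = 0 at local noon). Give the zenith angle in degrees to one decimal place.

cos θ_z = sin ϕ sin δ + cos ϕ cos δ cos h = -0.027811 + 0.213094 = 0.185283.
θ_z = arccos(0.185283) = 79.3°.

θ_z = 79.3°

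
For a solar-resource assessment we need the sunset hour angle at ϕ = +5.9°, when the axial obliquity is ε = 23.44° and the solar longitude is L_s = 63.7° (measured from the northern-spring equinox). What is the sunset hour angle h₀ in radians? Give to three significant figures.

h₀ = 1.61 rad

Solar declination: sin δ = sin ε · sin L_s = sin 23.44° × sin 63.7° = 0.35661, so δ = +20.892°.
cos h₀ = −tan ϕ · tan δ = −tan(+5.9°) × tan(+20.892°) = -0.0394, so h₀ = 1.6103 rad = 92.26°.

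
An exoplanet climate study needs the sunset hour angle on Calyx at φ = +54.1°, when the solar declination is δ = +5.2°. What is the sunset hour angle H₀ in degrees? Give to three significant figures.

cos H₀ = −tan φ · tan δ = −tan(+54.1°) × tan(+5.200°) = -0.1257, so H₀ = 1.6969 rad = 97.22°.

H₀ = 97.2°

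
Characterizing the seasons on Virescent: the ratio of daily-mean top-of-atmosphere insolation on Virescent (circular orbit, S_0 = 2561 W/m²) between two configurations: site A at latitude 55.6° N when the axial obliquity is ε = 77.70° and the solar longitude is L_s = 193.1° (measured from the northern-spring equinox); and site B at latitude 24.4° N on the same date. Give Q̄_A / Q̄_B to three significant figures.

Q̄_A / Q̄_B ≈ 0.393

— Configuration A (ϕ=+55.6°):
Solar declination: sin δ = sin ε · sin L_s = sin 77.70° × sin 193.1° = -0.22145, so δ = -12.794°.
cos h₀ = −tan(+55.6°) tan(-12.794°) = 0.3317, h₀ = 1.2327 rad.
Bracket: h₀ sin ϕ sin δ + cos ϕ cos δ sin h₀ = 1.2327×0.82511×-0.22145 + 0.56497×0.97517×0.94340 = -0.225240 + 0.519758 = 0.294518.
Q̄ = (S_0/π) × [bracket] = (2561/π) × 0.294518 = 240.09 W/m².
— Configuration B (ϕ=+24.4°):
cos h₀ = −tan(+24.4°) tan(-12.794°) = 0.1030, h₀ = 1.4676 rad.
Bracket: h₀ sin ϕ sin δ + cos ϕ cos δ sin h₀ = 1.4676×0.41310×-0.22145 + 0.91068×0.97517×0.99468 = -0.134258 + 0.883343 = 0.749085.
Q̄ = (S_0/π) × [bracket] = (2561/π) × 0.749085 = 610.65 W/m².
Ratio Q̄_A / Q̄_B = 240.09 / 610.65 = 0.3932.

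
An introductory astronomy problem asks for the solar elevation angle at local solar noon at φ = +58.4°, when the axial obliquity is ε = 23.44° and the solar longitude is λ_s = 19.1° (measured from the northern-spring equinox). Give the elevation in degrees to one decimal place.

Solar declination: sin δ = sin ε · sin λ_s = sin 23.44° × sin 19.1° = 0.13016, so δ = +7.479°.
At local noon the hour angle is zero, so the zenith angle equals |φ − δ| = |+58.4° − (+7.479°)| = 50.921°.
Elevation = 90° − 50.921° = 39.1°.

39.1°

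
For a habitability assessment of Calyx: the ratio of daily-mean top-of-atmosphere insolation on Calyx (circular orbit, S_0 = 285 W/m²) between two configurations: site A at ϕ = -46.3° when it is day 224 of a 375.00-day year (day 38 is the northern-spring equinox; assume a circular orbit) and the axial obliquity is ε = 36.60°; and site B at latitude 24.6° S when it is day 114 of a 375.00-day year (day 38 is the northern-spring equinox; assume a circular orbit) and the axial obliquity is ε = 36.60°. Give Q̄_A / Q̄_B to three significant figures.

— Configuration A (ϕ=-46.3°):
Solar longitude: L_s = 360° × (224 − 38)/375.00 = 178.560°.
sin δ = sin 36.60° × sin 178.560° = 0.01498, so δ = +0.859°.
cos h₀ = −tan(-46.3°) tan(+0.859°) = 0.0157, h₀ = 1.5551 rad.
Bracket: h₀ sin ϕ sin δ + cos ϕ cos δ sin h₀ = 1.5551×-0.72297×0.01498 + 0.69088×0.99989×0.99988 = -0.016842 + 0.690721 = 0.673879.
Q̄ = (S_0/π) × [bracket] = (285/π) × 0.673879 = 61.133 W/m².
— Configuration B (ϕ=-24.6°):
Solar longitude: L_s = 360° × (114 − 38)/375.00 = 72.960°.
sin δ = sin 36.60° × sin 72.960° = 0.57005, so δ = +34.754°.
cos h₀ = −tan(-24.6°) tan(+34.754°) = 0.3177, h₀ = 1.2475 rad.
Bracket: h₀ sin ϕ sin δ + cos ϕ cos δ sin h₀ = 1.2475×-0.41628×0.57005 + 0.90924×0.82161×0.94821 = -0.296032 + 0.708351 = 0.412319.
Q̄ = (S_0/π) × [bracket] = (285/π) × 0.412319 = 37.405 W/m².
Ratio Q̄_A / Q̄_B = 61.133 / 37.405 = 1.634.

Q̄_A / Q̄_B ≈ 1.63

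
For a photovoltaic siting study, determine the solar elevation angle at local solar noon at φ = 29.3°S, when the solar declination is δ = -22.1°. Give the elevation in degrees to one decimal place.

82.8°

At local noon the hour angle is zero, so the zenith angle equals |φ − δ| = |-29.3° − (-22.100°)| = 7.200°.
Elevation = 90° − 7.200° = 82.8°.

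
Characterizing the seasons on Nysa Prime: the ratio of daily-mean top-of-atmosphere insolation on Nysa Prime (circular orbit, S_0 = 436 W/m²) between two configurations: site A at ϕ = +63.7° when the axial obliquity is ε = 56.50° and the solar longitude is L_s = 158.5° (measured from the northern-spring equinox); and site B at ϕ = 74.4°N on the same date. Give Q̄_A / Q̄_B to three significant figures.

Q̄_A / Q̄_B ≈ 1.02

— Configuration A (ϕ=+63.7°):
Solar declination: sin δ = sin ε · sin L_s = sin 56.50° × sin 158.5° = 0.30562, so δ = +17.795°.
cos h₀ = −tan(+63.7°) tan(+17.795°) = -0.6494, h₀ = 2.2777 rad.
Bracket: h₀ sin ϕ sin δ + cos ϕ cos δ sin h₀ = 2.2777×0.89649×0.30562 + 0.44307×0.95215×0.76040 = 0.624056 + 0.320789 = 0.944845.
Q̄ = (S_0/π) × [bracket] = (436/π) × 0.944845 = 131.13 W/m².
— Configuration B (ϕ=+74.4°):
cos h₀ = −tan(+74.4°) tan(+17.795°) = -1.1496 ≤ −1 ⇒ polar day, h₀ = π.
Bracket: h₀ sin ϕ sin δ + cos ϕ cos δ sin h₀ = 3.1416×0.96316×0.30562 + 0.26892×0.95215×0.00000 = 0.924764 + 0.000000 = 0.924764.
Q̄ = (S_0/π) × [bracket] = (436/π) × 0.924764 = 128.34 W/m².
Ratio Q̄_A / Q̄_B = 131.13 / 128.34 = 1.022.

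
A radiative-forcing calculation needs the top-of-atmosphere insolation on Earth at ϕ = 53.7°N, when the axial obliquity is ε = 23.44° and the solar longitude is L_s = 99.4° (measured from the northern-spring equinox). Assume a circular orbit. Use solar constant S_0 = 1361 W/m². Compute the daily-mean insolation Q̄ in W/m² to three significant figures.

Solar declination: sin δ = sin ε · sin L_s = sin 23.44° × sin 99.4° = 0.39245, so δ = +23.107°.
cos h₀ = −tan(+53.7°) tan(+23.107°) = -0.5809, h₀ = 2.1906 rad.
Bracket: h₀ sin ϕ sin δ + cos ϕ cos δ sin h₀ = 2.1906×0.80593×0.39245 + 0.59201×0.91977×0.81401 = 0.692859 + 0.443239 = 1.136098.
Q̄ = (S_0/π) × [bracket] = (1361/π) × 1.136098 = 492.2 W/m².

Q̄ ≈ 492 W/m²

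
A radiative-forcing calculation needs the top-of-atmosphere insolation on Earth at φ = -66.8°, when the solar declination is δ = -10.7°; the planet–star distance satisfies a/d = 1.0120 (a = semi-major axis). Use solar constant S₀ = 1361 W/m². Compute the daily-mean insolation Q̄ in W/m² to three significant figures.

cos H₀ = −tan(-66.8°) tan(-10.700°) = -0.4409, H₀ = 2.0274 rad.
Bracket: H₀ sin φ sin δ + cos φ cos δ sin H₀ = 2.0274×-0.91914×-0.18567 + 0.39394×0.98261×0.89758 = 0.345989 + 0.347444 = 0.693433.
Inverse-square distance factor (a/d)² = 1.0120² = 1.024144.
Q̄ = (S₀/π) × 1.024144 × [bracket] = (1361/π) × 1.024144 × 0.693433 = 307.7 W/m².

Q̄ ≈ 308 W/m²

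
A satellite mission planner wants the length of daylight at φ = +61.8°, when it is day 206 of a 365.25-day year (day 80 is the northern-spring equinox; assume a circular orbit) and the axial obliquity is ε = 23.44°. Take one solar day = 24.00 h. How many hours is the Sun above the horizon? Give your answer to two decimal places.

17.40 h

Solar longitude: λ_s = 360° × (206 − 80)/365.25 = 124.189°.
sin δ = sin 23.44° × sin 124.189° = 0.32905, so δ = +19.211°.
cos H₀ = −tan φ · tan δ = −tan(+61.8°) × tan(+19.211°) = -0.6499, so H₀ = 2.2782 rad = 130.53°.
Daylight = 2H₀/(2π) × 24.00 h = (2.2782/π) × 24.00 = 17.40 h.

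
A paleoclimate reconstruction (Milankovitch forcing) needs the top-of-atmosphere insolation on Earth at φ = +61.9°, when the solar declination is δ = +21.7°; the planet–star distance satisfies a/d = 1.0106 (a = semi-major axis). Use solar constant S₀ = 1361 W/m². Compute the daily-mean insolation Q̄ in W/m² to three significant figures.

Q̄ ≈ 477 W/m²

cos H₀ = −tan(+61.9°) tan(+21.700°) = -0.7453, H₀ = 2.4118 rad.
Bracket: H₀ sin φ sin δ + cos φ cos δ sin H₀ = 2.4118×0.88213×0.36975 + 0.47101×0.92913×0.66674 = 0.786651 + 0.291785 = 1.078436.
Inverse-square distance factor (a/d)² = 1.0106² = 1.021312.
Q̄ = (S₀/π) × 1.021312 × [bracket] = (1361/π) × 1.021312 × 1.078436 = 477.2 W/m².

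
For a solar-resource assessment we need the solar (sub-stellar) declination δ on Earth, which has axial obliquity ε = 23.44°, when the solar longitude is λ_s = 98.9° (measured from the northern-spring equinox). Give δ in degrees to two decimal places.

δ = +23.14°

sin δ = sin ε · sin λ_s = sin 23.44° × sin 98.9° = 0.392999.
δ = arcsin(0.392999) = +23.14°.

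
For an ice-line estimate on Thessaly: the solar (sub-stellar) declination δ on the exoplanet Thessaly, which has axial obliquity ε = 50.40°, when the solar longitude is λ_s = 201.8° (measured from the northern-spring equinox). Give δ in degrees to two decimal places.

δ = -16.63°

sin δ = sin ε · sin λ_s = sin 50.40° × sin 201.8° = -0.286144.
δ = arcsin(-0.286144) = -16.63°.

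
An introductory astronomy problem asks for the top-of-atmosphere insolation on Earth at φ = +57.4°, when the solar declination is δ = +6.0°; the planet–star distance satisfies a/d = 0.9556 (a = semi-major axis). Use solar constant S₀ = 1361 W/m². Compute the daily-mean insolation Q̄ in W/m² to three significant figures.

Q̄ ≈ 270 W/m²

cos H₀ = −tan(+57.4°) tan(+6.000°) = -0.1643, H₀ = 1.7359 rad.
Bracket: H₀ sin φ sin δ + cos φ cos δ sin H₀ = 1.7359×0.84245×0.10453 + 0.53877×0.99452×0.98640 = 0.152866 + 0.528530 = 0.681396.
Inverse-square distance factor (a/d)² = 0.9556² = 0.913171.
Q̄ = (S₀/π) × 0.913171 × [bracket] = (1361/π) × 0.913171 × 0.681396 = 269.6 W/m².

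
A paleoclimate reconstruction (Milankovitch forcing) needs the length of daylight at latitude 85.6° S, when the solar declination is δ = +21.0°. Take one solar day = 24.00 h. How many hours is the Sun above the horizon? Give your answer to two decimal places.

0.00 h

cos H₀ = −tan φ · tan δ = 4.9888 ≥ 1, so the Sun never rises (polar night) and H₀ = 0.
Daylight = 2H₀/(2π) × 24.00 h = (0.0000/π) × 24.00 = 0.00 h.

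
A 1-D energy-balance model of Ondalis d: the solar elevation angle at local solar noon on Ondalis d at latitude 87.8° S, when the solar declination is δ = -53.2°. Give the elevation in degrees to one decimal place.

55.4°

At local noon the hour angle is zero, so the zenith angle equals |φ − δ| = |-87.8° − (-53.200°)| = 34.600°.
Elevation = 90° − 34.600° = 55.4°.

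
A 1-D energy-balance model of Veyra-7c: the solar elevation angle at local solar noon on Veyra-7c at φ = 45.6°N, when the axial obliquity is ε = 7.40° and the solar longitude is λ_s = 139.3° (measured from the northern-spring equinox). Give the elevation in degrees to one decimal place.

Solar declination: sin δ = sin ε · sin λ_s = sin 7.40° × sin 139.3° = 0.08399, so δ = +4.818°.
At local noon the hour angle is zero, so the zenith angle equals |φ − δ| = |+45.6° − (+4.818°)| = 40.782°.
Elevation = 90° − 40.782° = 49.2°.

49.2°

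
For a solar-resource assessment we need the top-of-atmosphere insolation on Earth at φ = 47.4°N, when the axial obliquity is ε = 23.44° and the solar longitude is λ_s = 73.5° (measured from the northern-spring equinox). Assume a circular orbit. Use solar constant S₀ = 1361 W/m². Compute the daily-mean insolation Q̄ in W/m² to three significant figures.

Q̄ ≈ 490 W/m²

Solar declination: sin δ = sin ε · sin λ_s = sin 23.44° × sin 73.5° = 0.38141, so δ = +22.421°.
cos H₀ = −tan(+47.4°) tan(+22.421°) = -0.4487, H₀ = 2.0361 rad.
Bracket: H₀ sin φ sin δ + cos φ cos δ sin H₀ = 2.0361×0.73610×0.38141 + 0.67688×0.92441×0.89368 = 0.571647 + 0.559189 = 1.130836.
Q̄ = (S₀/π) × [bracket] = (1361/π) × 1.130836 = 489.9 W/m².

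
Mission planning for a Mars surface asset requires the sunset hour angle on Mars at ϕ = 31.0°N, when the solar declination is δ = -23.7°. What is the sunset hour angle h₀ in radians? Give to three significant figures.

h₀ = 1.30 rad

cos h₀ = −tan ϕ · tan δ = −tan(+31.0°) × tan(-23.700°) = 0.2638, so h₀ = 1.3039 rad = 74.71°.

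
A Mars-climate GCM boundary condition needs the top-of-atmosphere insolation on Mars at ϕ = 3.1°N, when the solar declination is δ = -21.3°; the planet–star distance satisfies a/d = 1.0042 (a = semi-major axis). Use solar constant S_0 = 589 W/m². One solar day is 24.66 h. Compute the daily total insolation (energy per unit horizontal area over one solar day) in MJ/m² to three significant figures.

cos h₀ = −tan(+3.1°) tan(-21.300°) = 0.0211, h₀ = 1.5497 rad.
Bracket: h₀ sin ϕ sin δ + cos ϕ cos δ sin h₀ = 1.5497×0.05408×-0.36325 + 0.99854×0.93169×0.99978 = -0.030443 + 0.930125 = 0.899682.
Inverse-square distance factor (a/d)² = 1.0042² = 1.008418.
Q̄ = (S_0/π) × 1.008418 × [bracket] = (589/π) × 1.008418 × 0.899682 = 170.10 W/m².
Daily total = Q̄ × 24.66 h × 3600 s/h = 170.10 × 24.66 × 3600 / 10⁶ = 15.10 MJ/m².

15.1 MJ/m²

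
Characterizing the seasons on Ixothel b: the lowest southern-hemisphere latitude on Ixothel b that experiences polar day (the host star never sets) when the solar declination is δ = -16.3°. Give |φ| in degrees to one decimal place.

|φ| = 73.7°

Polar day requires cos H₀ = −tan φ tan δ ≤ −1, i.e. tan φ tan δ ≥ 1.
The boundary is |tan φ| · |tan δ| = 1, so |φ| = 90° − |δ| = 90° − 16.3° = 73.7° in the southern hemisphere.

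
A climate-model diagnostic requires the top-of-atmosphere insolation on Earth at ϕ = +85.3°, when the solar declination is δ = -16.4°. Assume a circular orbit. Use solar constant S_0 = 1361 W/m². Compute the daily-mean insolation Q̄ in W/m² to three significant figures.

cos h₀ = −tan(+85.3°) tan(-16.400°) = 3.5798 ≥ 1 ⇒ polar night, h₀ = 0 and Q̄ = 0.

Q̄ ≈ 0.00 W/m²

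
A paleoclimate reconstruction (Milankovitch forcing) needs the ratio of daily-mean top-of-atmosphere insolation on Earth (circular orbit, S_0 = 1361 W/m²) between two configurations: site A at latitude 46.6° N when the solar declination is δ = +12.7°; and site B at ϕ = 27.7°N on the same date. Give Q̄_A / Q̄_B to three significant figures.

Q̄_A / Q̄_B ≈ 0.913

— Configuration A (ϕ=+46.6°):
cos h₀ = −tan(+46.6°) tan(+12.700°) = -0.2383, h₀ = 1.8114 rad.
Bracket: h₀ sin ϕ sin δ + cos ϕ cos δ sin h₀ = 1.8114×0.72657×0.21985 + 0.68709×0.97553×0.97119 = 0.289347 + 0.650966 = 0.940313.
Q̄ = (S_0/π) × [bracket] = (1361/π) × 0.940313 = 407.36 W/m².
— Configuration B (ϕ=+27.7°):
cos h₀ = −tan(+27.7°) tan(+12.700°) = -0.1183, h₀ = 1.6894 rad.
Bracket: h₀ sin ϕ sin δ + cos ϕ cos δ sin h₀ = 1.6894×0.46484×0.21985 + 0.88539×0.97553×0.99298 = 0.172648 + 0.857661 = 1.030309.
Q̄ = (S_0/π) × [bracket] = (1361/π) × 1.030309 = 446.35 W/m².
Ratio Q̄_A / Q̄_B = 407.36 / 446.35 = 0.9126.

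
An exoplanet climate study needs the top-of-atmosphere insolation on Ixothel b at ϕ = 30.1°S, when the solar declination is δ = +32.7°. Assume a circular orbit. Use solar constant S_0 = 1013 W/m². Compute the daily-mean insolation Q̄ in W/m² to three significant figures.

cos h₀ = −tan(-30.1°) tan(+32.700°) = 0.3721, h₀ = 1.1895 rad.
Bracket: h₀ sin ϕ sin δ + cos ϕ cos δ sin h₀ = 1.1895×-0.50151×0.54024 + 0.86515×0.84151×0.92817 = -0.322278 + 0.675738 = 0.353460.
Q̄ = (S_0/π) × [bracket] = (1013/π) × 0.353460 = 114.0 W/m².

Q̄ ≈ 114 W/m²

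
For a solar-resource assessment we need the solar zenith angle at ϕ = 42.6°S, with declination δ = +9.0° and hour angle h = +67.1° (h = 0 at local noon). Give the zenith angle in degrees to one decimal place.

θ_z = 79.8°

cos θ_z = sin ϕ sin δ + cos ϕ cos δ cos h = -0.105887 + 0.282907 = 0.177020.
θ_z = arccos(0.177020) = 79.8°.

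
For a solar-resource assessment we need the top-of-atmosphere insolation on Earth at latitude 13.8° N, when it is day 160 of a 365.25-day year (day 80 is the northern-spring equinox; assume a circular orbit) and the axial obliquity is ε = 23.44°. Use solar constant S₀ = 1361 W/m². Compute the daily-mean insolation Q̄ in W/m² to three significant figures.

Q̄ ≈ 453 W/m²

Solar longitude: λ_s = 360° × (160 − 80)/365.25 = 78.850°.
sin δ = sin 23.44° × sin 78.850° = 0.39028, so δ = +22.972°.
cos H₀ = −tan(+13.8°) tan(+22.972°) = -0.1041, H₀ = 1.6751 rad.
Bracket: H₀ sin φ sin δ + cos φ cos δ sin H₀ = 1.6751×0.23853×0.39028 + 0.97113×0.92070×0.99456 = 0.155941 + 0.889255 = 1.045196.
Q̄ = (S₀/π) × [bracket] = (1361/π) × 1.045196 = 452.8 W/m².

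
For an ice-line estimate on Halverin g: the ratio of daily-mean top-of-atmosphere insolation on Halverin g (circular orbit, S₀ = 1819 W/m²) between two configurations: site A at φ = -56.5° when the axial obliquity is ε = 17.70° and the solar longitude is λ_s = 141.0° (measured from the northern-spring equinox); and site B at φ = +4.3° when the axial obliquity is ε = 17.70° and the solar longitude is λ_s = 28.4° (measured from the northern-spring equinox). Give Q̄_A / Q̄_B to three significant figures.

Q̄_A / Q̄_B ≈ 0.314

— Configuration A (φ=-56.5°):
Solar declination: sin δ = sin ε · sin λ_s = sin 17.70° × sin 141.0° = 0.19133, so δ = +11.031°.
cos H₀ = −tan(-56.5°) tan(+11.031°) = 0.2945, H₀ = 1.2718 rad.
Bracket: H₀ sin φ sin δ + cos φ cos δ sin H₀ = 1.2718×-0.83389×0.19133 + 0.55194×0.98152×0.95565 = -0.202913 + 0.517714 = 0.314801.
Q̄ = (S₀/π) × [bracket] = (1819/π) × 0.314801 = 182.27 W/m².
— Configuration B (φ=+4.3°):
Solar declination: sin δ = sin ε · sin λ_s = sin 17.70° × sin 28.4° = 0.14461, so δ = +8.314°.
cos H₀ = −tan(+4.3°) tan(+8.314°) = -0.0110, H₀ = 1.5818 rad.
Bracket: H₀ sin φ sin δ + cos φ cos δ sin H₀ = 1.5818×0.07498×0.14461 + 0.99719×0.98949×0.99994 = 0.017151 + 0.986650 = 1.003801.
Q̄ = (S₀/π) × [bracket] = (1819/π) × 1.003801 = 581.21 W/m².
Ratio Q̄_A / Q̄_B = 182.27 / 581.21 = 0.3136.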